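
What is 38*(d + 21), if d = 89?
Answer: 4180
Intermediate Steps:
38*(d + 21) = 38*(89 + 21) = 38*110 = 4180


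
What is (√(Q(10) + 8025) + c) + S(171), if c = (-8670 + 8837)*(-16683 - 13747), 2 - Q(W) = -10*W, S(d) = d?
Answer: -5081639 + 3*√903 ≈ -5.0816e+6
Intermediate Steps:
Q(W) = 2 + 10*W (Q(W) = 2 - (-10)*W = 2 + 10*W)
c = -5081810 (c = 167*(-30430) = -5081810)
(√(Q(10) + 8025) + c) + S(171) = (√((2 + 10*10) + 8025) - 5081810) + 171 = (√((2 + 100) + 8025) - 5081810) + 171 = (√(102 + 8025) - 5081810) + 171 = (√8127 - 5081810) + 171 = (3*√903 - 5081810) + 171 = (-5081810 + 3*√903) + 171 = -5081639 + 3*√903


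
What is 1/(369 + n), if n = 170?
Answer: 1/539 ≈ 0.0018553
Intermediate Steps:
1/(369 + n) = 1/(369 + 170) = 1/539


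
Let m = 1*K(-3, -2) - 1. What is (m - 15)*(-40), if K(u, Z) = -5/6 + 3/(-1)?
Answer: 2380/3 ≈ 793.33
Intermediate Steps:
K(u, Z) = -23/6 (K(u, Z) = -5*1/6 + 3*(-1) = -5/6 - 3 = -23/6)
m = -29/6 (m = 1*(-23/6) - 1 = -23/6 - 1 = -29/6 ≈ -4.8333)
(m - 15)*(-40) = (-29/6 - 15)*(-40) = -119/6*(-40) = 2380/3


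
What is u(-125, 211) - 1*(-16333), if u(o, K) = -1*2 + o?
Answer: 16206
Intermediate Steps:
u(o, K) = -2 + o
u(-125, 211) - 1*(-16333) = (-2 - 125) - 1*(-16333) = -127 + 16333 = 16206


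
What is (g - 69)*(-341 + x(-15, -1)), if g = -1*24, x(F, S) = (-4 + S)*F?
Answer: 24738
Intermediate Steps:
x(F, S) = F*(-4 + S)
g = -24
(g - 69)*(-341 + x(-15, -1)) = (-24 - 69)*(-341 - 15*(-4 - 1)) = -93*(-341 - 15*(-5)) = -93*(-341 + 75) = -93*(-266) = 24738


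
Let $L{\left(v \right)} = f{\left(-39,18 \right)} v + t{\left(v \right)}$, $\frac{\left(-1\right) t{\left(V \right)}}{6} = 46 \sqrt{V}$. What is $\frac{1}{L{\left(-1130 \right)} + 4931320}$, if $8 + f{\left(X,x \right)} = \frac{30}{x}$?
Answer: $\frac{39333}{194245788314} + \frac{621 i \sqrt{1130}}{54874435198705} \approx 2.0249 \cdot 10^{-7} + 3.8042 \cdot 10^{-10} i$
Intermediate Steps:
$f{\left(X,x \right)} = -8 + \frac{30}{x}$
$t{\left(V \right)} = - 276 \sqrt{V}$ ($t{\left(V \right)} = - 6 \cdot 46 \sqrt{V} = - 276 \sqrt{V}$)
$L{\left(v \right)} = - 276 \sqrt{v} - \frac{19 v}{3}$ ($L{\left(v \right)} = \left(-8 + \frac{30}{18}\right) v - 276 \sqrt{v} = \left(-8 + 30 \cdot \frac{1}{18}\right) v - 276 \sqrt{v} = \left(-8 + \frac{5}{3}\right) v - 276 \sqrt{v} = - \frac{19 v}{3} - 276 \sqrt{v} = - 276 \sqrt{v} - \frac{19 v}{3}$)
$\frac{1}{L{\left(-1130 \right)} + 4931320} = \frac{1}{\left(- 276 \sqrt{-1130} - - \frac{21470}{3}\right) + 4931320} = \frac{1}{\left(- 276 i \sqrt{1130} + \frac{21470}{3}\right) + 4931320} = \frac{1}{\left(\frac{21470}{3} - 276 i \sqrt{1130}\right) + 4931320} = \frac{1}{\frac{14815430}{3} - 276 i \sqrt{1130}}$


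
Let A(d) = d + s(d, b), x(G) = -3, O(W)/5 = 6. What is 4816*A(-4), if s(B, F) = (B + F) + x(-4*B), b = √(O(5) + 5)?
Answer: -52976 + 4816*√35 ≈ -24484.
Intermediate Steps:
O(W) = 30 (O(W) = 5*6 = 30)
b = √35 (b = √(30 + 5) = √35 ≈ 5.9161)
s(B, F) = -3 + B + F (s(B, F) = (B + F) - 3 = -3 + B + F)
A(d) = -3 + √35 + 2*d (A(d) = d + (-3 + d + √35) = -3 + √35 + 2*d)
4816*A(-4) = 4816*(-3 + √35 + 2*(-4)) = 4816*(-3 + √35 - 8) = 4816*(-11 + √35) = -52976 + 4816*√35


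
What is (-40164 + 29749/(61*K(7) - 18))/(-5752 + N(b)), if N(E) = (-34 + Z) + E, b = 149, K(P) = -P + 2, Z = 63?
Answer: 13002721/1800402 ≈ 7.2221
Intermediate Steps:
K(P) = 2 - P
N(E) = 29 + E (N(E) = (-34 + 63) + E = 29 + E)
(-40164 + 29749/(61*K(7) - 18))/(-5752 + N(b)) = (-40164 + 29749/(61*(2 - 1*7) - 18))/(-5752 + (29 + 149)) = (-40164 + 29749/(61*(2 - 7) - 18))/(-5752 + 178) = (-40164 + 29749/(61*(-5) - 18))/(-5574) = (-40164 + 29749/(-305 - 18))*(-1/5574) = (-40164 + 29749/(-323))*(-1/5574) = (-40164 + 29749*(-1/323))*(-1/5574) = (-40164 - 29749/323)*(-1/5574) = -13002721/323*(-1/5574) = 13002721/1800402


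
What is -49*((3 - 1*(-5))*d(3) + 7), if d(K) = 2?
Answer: -1127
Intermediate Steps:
-49*((3 - 1*(-5))*d(3) + 7) = -49*((3 - 1*(-5))*2 + 7) = -49*((3 + 5)*2 + 7) = -49*(8*2 + 7) = -49*(16 + 7) = -49*23 = -1127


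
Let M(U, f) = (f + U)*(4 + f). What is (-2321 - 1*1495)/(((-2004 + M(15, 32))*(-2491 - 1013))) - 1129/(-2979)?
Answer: 16984849/45233136 ≈ 0.37550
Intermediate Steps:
M(U, f) = (4 + f)*(U + f) (M(U, f) = (U + f)*(4 + f) = (4 + f)*(U + f))
(-2321 - 1*1495)/(((-2004 + M(15, 32))*(-2491 - 1013))) - 1129/(-2979) = (-2321 - 1*1495)/(((-2004 + (32² + 4*15 + 4*32 + 15*32))*(-2491 - 1013))) - 1129/(-2979) = (-2321 - 1495)/(((-2004 + (1024 + 60 + 128 + 480))*(-3504))) - 1129*(-1/2979) = -3816*(-1/(3504*(-2004 + 1692))) + 1129/2979 = -3816/((-312*(-3504))) + 1129/2979 = -3816/1093248 + 1129/2979 = -3816*1/1093248 + 1129/2979 = -53/15184 + 1129/2979 = 16984849/45233136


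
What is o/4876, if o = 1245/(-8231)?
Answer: -1245/40134356 ≈ -3.1021e-5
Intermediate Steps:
o = -1245/8231 (o = 1245*(-1/8231) = -1245/8231 ≈ -0.15126)
o/4876 = -1245/8231/4876 = -1245/8231*1/4876 = -1245/40134356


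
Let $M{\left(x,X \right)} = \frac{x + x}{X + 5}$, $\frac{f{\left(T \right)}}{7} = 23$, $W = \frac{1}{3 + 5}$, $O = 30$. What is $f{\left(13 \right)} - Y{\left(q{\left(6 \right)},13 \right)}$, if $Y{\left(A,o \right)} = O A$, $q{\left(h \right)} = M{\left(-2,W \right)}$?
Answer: $\frac{7561}{41} \approx 184.41$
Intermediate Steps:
$W = \frac{1}{8} \approx 0.125$
$f{\left(T \right)} = 161$ ($f{\left(T \right)} = 7 \cdot 23 = 161$)
$M{\left(x,X \right)} = \frac{2 x}{5 + X}$
$q{\left(h \right)} = - \frac{32}{41}$ ($q{\left(h \right)} = 2 \left(-2\right) \frac{1}{5 + \frac{1}{8}} = 2 \left(-2\right) \frac{1}{\frac{41}{8}} = 2 \left(-2\right) \frac{8}{41} = - \frac{32}{41}$)
$Y{\left(A,o \right)} = 30 A$
$f{\left(13 \right)} - Y{\left(q{\left(6 \right)},13 \right)} = 161 - 30 \left(- \frac{32}{41}\right) = 161 - - \frac{960}{41} = 161 + \frac{960}{41} = \frac{7561}{41}$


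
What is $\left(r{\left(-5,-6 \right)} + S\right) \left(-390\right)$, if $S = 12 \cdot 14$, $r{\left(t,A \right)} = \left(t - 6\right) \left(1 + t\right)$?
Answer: $-82680$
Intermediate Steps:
$r{\left(t,A \right)} = \left(1 + t\right) \left(-6 + t\right)$ ($r{\left(t,A \right)} = \left(-6 + t\right) \left(1 + t\right) = \left(1 + t\right) \left(-6 + t\right)$)
$S = 168$
$\left(r{\left(-5,-6 \right)} + S\right) \left(-390\right) = \left(\left(-6 + \left(-5\right)^{2} - -25\right) + 168\right) \left(-390\right) = \left(\left(-6 + 25 + 25\right) + 168\right) \left(-390\right) = \left(44 + 168\right) \left(-390\right) = 212 \left(-390\right) = -82680$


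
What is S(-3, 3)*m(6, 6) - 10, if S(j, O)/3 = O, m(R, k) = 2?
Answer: 8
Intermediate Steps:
S(j, O) = 3*O
S(-3, 3)*m(6, 6) - 10 = (3*3)*2 - 10 = 9*2 - 10 = 18 - 10 = 8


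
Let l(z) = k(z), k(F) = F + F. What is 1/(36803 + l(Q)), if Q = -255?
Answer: 1/36293 ≈ 2.7554e-5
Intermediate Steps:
k(F) = 2*F
l(z) = 2*z
1/(36803 + l(Q)) = 1/(36803 + 2*(-255)) = 1/(36803 - 510) = 1/36293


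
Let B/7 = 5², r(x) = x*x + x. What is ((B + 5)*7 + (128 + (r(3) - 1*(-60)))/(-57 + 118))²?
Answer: 5938243600/3721 ≈ 1.5959e+6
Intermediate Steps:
r(x) = x + x² (r(x) = x² + x = x + x²)
B = 175 (B = 7*5² = 7*25 = 175)
((B + 5)*7 + (128 + (r(3) - 1*(-60)))/(-57 + 118))² = ((175 + 5)*7 + (128 + (3*(1 + 3) - 1*(-60)))/(-57 + 118))² = (180*7 + (128 + (3*4 + 60))/61)² = (1260 + (128 + (12 + 60))*(1/61))² = (1260 + (128 + 72)*(1/61))² = (1260 + 200*(1/61))² = (1260 + 200/61)² = (77060/61)² = 5938243600/3721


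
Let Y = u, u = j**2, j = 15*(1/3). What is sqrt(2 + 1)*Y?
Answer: 25*sqrt(3) ≈ 43.301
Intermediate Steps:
j = 5 (j = 15*(1*(1/3)) = 15*(1/3) = 5)
u = 25 (u = 5**2 = 25)
Y = 25
sqrt(2 + 1)*Y = sqrt(2 + 1)*25 = sqrt(3)*25 = 25*sqrt(3)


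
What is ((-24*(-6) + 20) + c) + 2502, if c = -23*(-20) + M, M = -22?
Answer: 3104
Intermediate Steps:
c = 438 (c = -23*(-20) - 22 = 460 - 22 = 438)
((-24*(-6) + 20) + c) + 2502 = ((-24*(-6) + 20) + 438) + 2502 = ((144 + 20) + 438) + 2502 = (164 + 438) + 2502 = 602 + 2502 = 3104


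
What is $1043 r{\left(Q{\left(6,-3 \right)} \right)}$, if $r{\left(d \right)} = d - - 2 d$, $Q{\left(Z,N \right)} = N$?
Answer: $-9387$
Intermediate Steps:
$r{\left(d \right)} = 3 d$ ($r{\left(d \right)} = d + 2 d = 3 d$)
$1043 r{\left(Q{\left(6,-3 \right)} \right)} = 1043 \cdot 3 \left(-3\right) = 1043 \left(-9\right) = -9387$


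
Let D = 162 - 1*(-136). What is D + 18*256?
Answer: 4906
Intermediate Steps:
D = 298 (D = 162 + 136 = 298)
D + 18*256 = 298 + 18*256 = 298 + 4608 = 4906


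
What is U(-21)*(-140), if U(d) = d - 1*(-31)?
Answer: -1400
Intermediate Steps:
U(d) = 31 + d (U(d) = d + 31 = 31 + d)
U(-21)*(-140) = (31 - 21)*(-140) = 10*(-140) = -1400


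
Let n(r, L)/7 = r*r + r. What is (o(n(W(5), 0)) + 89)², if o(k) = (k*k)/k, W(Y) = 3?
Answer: 29929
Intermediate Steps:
n(r, L) = 7*r + 7*r² (n(r, L) = 7*(r*r + r) = 7*(r² + r) = 7*(r + r²) = 7*r + 7*r²)
o(k) = k (o(k) = k²/k = k)
(o(n(W(5), 0)) + 89)² = (7*3*(1 + 3) + 89)² = (7*3*4 + 89)² = (84 + 89)² = 173² = 29929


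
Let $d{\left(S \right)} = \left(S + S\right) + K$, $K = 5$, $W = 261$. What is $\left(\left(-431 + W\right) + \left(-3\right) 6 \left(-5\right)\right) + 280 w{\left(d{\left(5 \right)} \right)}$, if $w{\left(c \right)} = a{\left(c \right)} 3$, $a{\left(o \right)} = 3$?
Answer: $2440$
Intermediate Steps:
$d{\left(S \right)} = 5 + 2 S$ ($d{\left(S \right)} = \left(S + S\right) + 5 = 2 S + 5 = 5 + 2 S$)
$w{\left(c \right)} = 9$ ($w{\left(c \right)} = 3 \cdot 3 = 9$)
$\left(\left(-431 + W\right) + \left(-3\right) 6 \left(-5\right)\right) + 280 w{\left(d{\left(5 \right)} \right)} = \left(\left(-431 + 261\right) + \left(-3\right) 6 \left(-5\right)\right) + 280 \cdot 9 = \left(-170 - -90\right) + 2520 = \left(-170 + 90\right) + 2520 = -80 + 2520 = 2440$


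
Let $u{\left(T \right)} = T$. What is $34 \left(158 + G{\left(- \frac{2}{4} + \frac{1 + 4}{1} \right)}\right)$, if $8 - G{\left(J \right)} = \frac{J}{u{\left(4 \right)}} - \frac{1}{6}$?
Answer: $\frac{67337}{12} \approx 5611.4$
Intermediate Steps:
$G{\left(J \right)} = \frac{49}{6} - \frac{J}{4}$ ($G{\left(J \right)} = 8 - \left(\frac{J}{4} - \frac{1}{6}\right) = 8 - \left(- \frac{1}{6} + \frac{J}{4}\right) = \frac{49}{6} - \frac{J}{4}$)
$34 \left(158 + G{\left(- \frac{2}{4} + \frac{1 + 4}{1} \right)}\right) = 34 \left(158 + \left(\frac{49}{6} - \frac{- \frac{2}{4} + \frac{1 + 4}{1}}{4}\right)\right) = 34 \left(158 + \left(\frac{49}{6} - \frac{\left(-2\right) \frac{1}{4} + 5 \cdot 1}{4}\right)\right) = 34 \left(158 + \left(\frac{49}{6} - \frac{- \frac{1}{2} + 5}{4}\right)\right) = 34 \left(158 + \left(\frac{49}{6} - \frac{9}{8}\right)\right) = 34 \left(158 + \frac{169}{24}\right) = 34 \cdot \frac{3961}{24} = \frac{67337}{12}$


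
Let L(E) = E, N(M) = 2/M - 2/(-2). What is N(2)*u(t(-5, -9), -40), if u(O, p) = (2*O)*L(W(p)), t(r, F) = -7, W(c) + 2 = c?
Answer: 1176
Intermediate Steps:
N(M) = 1 + 2/M (N(M) = 2/M - 2*(-½) = 2/M + 1 = 1 + 2/M)
W(c) = -2 + c
u(O, p) = 2*O*(-2 + p) (u(O, p) = (2*O)*(-2 + p) = 2*O*(-2 + p))
N(2)*u(t(-5, -9), -40) = ((2 + 2)/2)*(2*(-7)*(-2 - 40)) = ((½)*4)*(2*(-7)*(-42)) = 2*588 = 1176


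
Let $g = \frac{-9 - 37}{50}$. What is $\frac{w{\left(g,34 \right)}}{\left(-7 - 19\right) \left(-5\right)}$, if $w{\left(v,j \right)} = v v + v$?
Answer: $- \frac{23}{40625} \approx -0.00056615$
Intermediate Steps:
$g = - \frac{23}{25}$ ($g = \left(-46\right) \frac{1}{50} = - \frac{23}{25} \approx -0.92$)
$w{\left(v,j \right)} = v + v^{2}$ ($w{\left(v,j \right)} = v^{2} + v = v + v^{2}$)
$\frac{w{\left(g,34 \right)}}{\left(-7 - 19\right) \left(-5\right)} = \frac{\left(- \frac{23}{25}\right) \left(1 - \frac{23}{25}\right)}{\left(-7 - 19\right) \left(-5\right)} = \frac{\left(- \frac{23}{25}\right) \frac{2}{25}}{\left(-26\right) \left(-5\right)} = - \frac{46}{625 \cdot 130} = \left(- \frac{46}{625}\right) \frac{1}{130} = - \frac{23}{40625}$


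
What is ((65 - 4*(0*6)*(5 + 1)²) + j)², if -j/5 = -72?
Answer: 180625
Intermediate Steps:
j = 360 (j = -5*(-72) = 360)
((65 - 4*(0*6)*(5 + 1)²) + j)² = ((65 - 4*(0*6)*(5 + 1)²) + 360)² = ((65 - 4*0*6²) + 360)² = ((65 - 4*0*36) + 360)² = ((65 - 4*0) + 360)² = ((65 - 1*0) + 360)² = ((65 + 0) + 360)² = (65 + 360)² = 425² = 180625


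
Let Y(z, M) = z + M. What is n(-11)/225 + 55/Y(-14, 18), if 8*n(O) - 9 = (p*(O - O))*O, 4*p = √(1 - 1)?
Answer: 2751/200 ≈ 13.755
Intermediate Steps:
p = 0 (p = √(1 - 1)/4 = √0/4 = (¼)*0 = 0)
n(O) = 9/8 (n(O) = 9/8 + ((0*(O - O))*O)/8 = 9/8 + ((0*0)*O)/8 = 9/8 + (0*O)/8 = 9/8 + (⅛)*0 = 9/8 + 0 = 9/8)
Y(z, M) = M + z
n(-11)/225 + 55/Y(-14, 18) = (9/8)/225 + 55/(18 - 14) = (9/8)*(1/225) + 55/4 = 1/200 + 55*(¼) = 1/200 + 55/4 = 2751/200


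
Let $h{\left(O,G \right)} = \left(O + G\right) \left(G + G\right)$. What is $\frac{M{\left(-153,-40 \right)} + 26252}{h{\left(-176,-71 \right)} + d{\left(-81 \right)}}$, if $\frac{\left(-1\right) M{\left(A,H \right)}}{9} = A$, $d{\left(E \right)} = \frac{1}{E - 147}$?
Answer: $\frac{6299412}{7996871} \approx 0.78773$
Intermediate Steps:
$h{\left(O,G \right)} = 2 G \left(G + O\right)$ ($h{\left(O,G \right)} = \left(G + O\right) 2 G = 2 G \left(G + O\right)$)
$d{\left(E \right)} = \frac{1}{-147 + E}$
$M{\left(A,H \right)} = - 9 A$
$\frac{M{\left(-153,-40 \right)} + 26252}{h{\left(-176,-71 \right)} + d{\left(-81 \right)}} = \frac{\left(-9\right) \left(-153\right) + 26252}{2 \left(-71\right) \left(-71 - 176\right) + \frac{1}{-147 - 81}} = \frac{1377 + 26252}{2 \left(-71\right) \left(-247\right) + \frac{1}{-228}} = \frac{27629}{35074 - \frac{1}{228}} = \frac{27629}{\frac{7996871}{228}} = 27629 \cdot \frac{228}{7996871} = \frac{6299412}{7996871}$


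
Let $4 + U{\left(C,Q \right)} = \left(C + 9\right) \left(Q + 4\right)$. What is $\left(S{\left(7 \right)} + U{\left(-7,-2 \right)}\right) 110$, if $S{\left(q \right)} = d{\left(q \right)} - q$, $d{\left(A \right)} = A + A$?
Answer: $770$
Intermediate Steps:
$d{\left(A \right)} = 2 A$
$U{\left(C,Q \right)} = -4 + \left(4 + Q\right) \left(9 + C\right)$ ($U{\left(C,Q \right)} = -4 + \left(C + 9\right) \left(Q + 4\right) = -4 + \left(9 + C\right) \left(4 + Q\right) = -4 + \left(4 + Q\right) \left(9 + C\right)$)
$S{\left(q \right)} = q$ ($S{\left(q \right)} = 2 q - q = q$)
$\left(S{\left(7 \right)} + U{\left(-7,-2 \right)}\right) 110 = \left(7 + \left(32 + 4 \left(-7\right) + 9 \left(-2\right) - -14\right)\right) 110 = \left(7 + \left(32 - 28 - 18 + 14\right)\right) 110 = \left(7 + 0\right) 110 = 7 \cdot 110 = 770$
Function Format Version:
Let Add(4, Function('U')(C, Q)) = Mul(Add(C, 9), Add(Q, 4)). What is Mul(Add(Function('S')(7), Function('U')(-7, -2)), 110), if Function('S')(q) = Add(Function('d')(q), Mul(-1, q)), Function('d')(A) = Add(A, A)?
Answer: 770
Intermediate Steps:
Function('d')(A) = Mul(2, A)
Function('U')(C, Q) = Add(-4, Mul(Add(4, Q), Add(9, C))) (Function('U')(C, Q) = Add(-4, Mul(Add(C, 9), Add(Q, 4))) = Add(-4, Mul(Add(9, C), Add(4, Q))) = Add(-4, Mul(Add(4, Q), Add(9, C))))
Function('S')(q) = q (Function('S')(q) = Add(Mul(2, q), Mul(-1, q)) = q)
Mul(Add(Function('S')(7), Function('U')(-7, -2)), 110) = Mul(Add(7, Add(32, Mul(4, -7), Mul(9, -2), Mul(-7, -2))), 110) = Mul(Add(7, Add(32, -28, -18, 14)), 110) = Mul(Add(7, 0), 110) = Mul(7, 110) = 770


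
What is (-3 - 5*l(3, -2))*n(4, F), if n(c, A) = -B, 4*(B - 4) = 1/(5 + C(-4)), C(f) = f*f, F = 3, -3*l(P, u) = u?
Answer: 6403/252 ≈ 25.409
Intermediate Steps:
l(P, u) = -u/3
C(f) = f²
B = 337/84 (B = 4 + 1/(4*(5 + (-4)²)) = 4 + 1/(4*(5 + 16)) = 4 + (¼)/21 = 4 + (¼)*(1/21) = 4 + 1/84 = 337/84 ≈ 4.0119)
n(c, A) = -337/84 (n(c, A) = -1*337/84 = -337/84)
(-3 - 5*l(3, -2))*n(4, F) = (-3 - (-5)*(-2)/3)*(-337/84) = (-3 - 5*⅔)*(-337/84) = (-3 - 10/3)*(-337/84) = -19/3*(-337/84) = 6403/252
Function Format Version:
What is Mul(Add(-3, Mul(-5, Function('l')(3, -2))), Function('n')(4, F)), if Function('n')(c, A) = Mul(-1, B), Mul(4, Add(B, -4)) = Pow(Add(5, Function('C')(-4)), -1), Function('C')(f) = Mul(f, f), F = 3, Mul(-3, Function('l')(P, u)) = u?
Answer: Rational(6403, 252) ≈ 25.409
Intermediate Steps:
Function('l')(P, u) = Mul(Rational(-1, 3), u)
Function('C')(f) = Pow(f, 2)
B = Rational(337, 84) (B = Add(4, Mul(Rational(1, 4), Pow(Add(5, Pow(-4, 2)), -1))) = Add(4, Mul(Rational(1, 4), Pow(Add(5, 16), -1))) = Add(4, Mul(Rational(1, 4), Pow(21, -1))) = Add(4, Mul(Rational(1, 4), Rational(1, 21))) = Add(4, Rational(1, 84)) = Rational(337, 84) ≈ 4.0119)
Function('n')(c, A) = Rational(-337, 84) (Function('n')(c, A) = Mul(-1, Rational(337, 84)) = Rational(-337, 84))
Mul(Add(-3, Mul(-5, Function('l')(3, -2))), Function('n')(4, F)) = Mul(Add(-3, Mul(-5, Mul(Rational(-1, 3), -2))), Rational(-337, 84)) = Mul(Add(-3, Mul(-5, Rational(2, 3))), Rational(-337, 84)) = Mul(Add(-3, Rational(-10, 3)), Rational(-337, 84)) = Mul(Rational(-19, 3), Rational(-337, 84)) = Rational(6403, 252)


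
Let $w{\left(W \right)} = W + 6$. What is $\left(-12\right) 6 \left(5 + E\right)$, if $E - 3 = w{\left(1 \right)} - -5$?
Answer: $-1440$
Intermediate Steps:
$w{\left(W \right)} = 6 + W$
$E = 15$ ($E = 3 + \left(\left(6 + 1\right) - -5\right) = 3 + \left(7 + 5\right) = 3 + 12 = 15$)
$\left(-12\right) 6 \left(5 + E\right) = \left(-12\right) 6 \left(5 + 15\right) = \left(-72\right) 20 = -1440$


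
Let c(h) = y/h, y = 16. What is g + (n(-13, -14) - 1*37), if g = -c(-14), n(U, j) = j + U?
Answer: -440/7 ≈ -62.857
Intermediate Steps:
n(U, j) = U + j
c(h) = 16/h
g = 8/7 (g = -16/(-14) = -16*(-1)/14 = -1*(-8/7) = 8/7 ≈ 1.1429)
g + (n(-13, -14) - 1*37) = 8/7 + ((-13 - 14) - 1*37) = 8/7 + (-27 - 37) = 8/7 - 64 = -440/7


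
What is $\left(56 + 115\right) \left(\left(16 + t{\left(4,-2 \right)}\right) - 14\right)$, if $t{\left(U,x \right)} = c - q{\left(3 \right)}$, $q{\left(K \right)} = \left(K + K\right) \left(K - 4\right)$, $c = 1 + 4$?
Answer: $2223$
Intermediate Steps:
$c = 5$
$q{\left(K \right)} = 2 K \left(-4 + K\right)$
$t{\left(U,x \right)} = 11$ ($t{\left(U,x \right)} = 5 - 2 \cdot 3 \left(-4 + 3\right) = 5 - 2 \cdot 3 \left(-1\right) = 5 - -6 = 5 + 6 = 11$)
$\left(56 + 115\right) \left(\left(16 + t{\left(4,-2 \right)}\right) - 14\right) = \left(56 + 115\right) \left(\left(16 + 11\right) - 14\right) = 171 \left(27 - 14\right) = 171 \cdot 13 = 2223$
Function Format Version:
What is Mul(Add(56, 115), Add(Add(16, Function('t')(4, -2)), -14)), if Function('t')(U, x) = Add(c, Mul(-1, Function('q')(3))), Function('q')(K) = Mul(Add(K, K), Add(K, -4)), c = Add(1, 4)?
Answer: 2223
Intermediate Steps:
c = 5
Function('q')(K) = Mul(2, K, Add(-4, K)) (Function('q')(K) = Mul(Mul(2, K), Add(-4, K)) = Mul(2, K, Add(-4, K)))
Function('t')(U, x) = 11 (Function('t')(U, x) = Add(5, Mul(-1, Mul(2, 3, Add(-4, 3)))) = Add(5, Mul(-1, Mul(2, 3, -1))) = Add(5, Mul(-1, -6)) = Add(5, 6) = 11)
Mul(Add(56, 115), Add(Add(16, Function('t')(4, -2)), -14)) = Mul(Add(56, 115), Add(Add(16, 11), -14)) = Mul(171, Add(27, -14)) = Mul(171, 13) = 2223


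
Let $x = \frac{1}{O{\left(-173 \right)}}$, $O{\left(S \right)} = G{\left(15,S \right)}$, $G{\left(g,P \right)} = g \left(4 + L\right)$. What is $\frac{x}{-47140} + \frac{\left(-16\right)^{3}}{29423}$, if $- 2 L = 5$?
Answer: $- \frac{4344451823}{31207504950} \approx -0.13921$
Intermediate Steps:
$L = - \frac{5}{2}$ ($L = \left(- \frac{1}{2}\right) 5 = - \frac{5}{2} \approx -2.5$)
$G{\left(g,P \right)} = \frac{3 g}{2}$ ($G{\left(g,P \right)} = g \left(4 - \frac{5}{2}\right) = g \frac{3}{2} = \frac{3 g}{2}$)
$O{\left(S \right)} = \frac{45}{2}$ ($O{\left(S \right)} = \frac{3}{2} \cdot 15 = \frac{45}{2}$)
$x = \frac{2}{45}$ ($x = \frac{1}{\frac{45}{2}} = \frac{2}{45} \approx 0.044444$)
$\frac{x}{-47140} + \frac{\left(-16\right)^{3}}{29423} = \frac{2}{45 \left(-47140\right)} + \frac{\left(-16\right)^{3}}{29423} = \frac{2}{45} \left(- \frac{1}{47140}\right) - \frac{4096}{29423} = - \frac{1}{1060650} - \frac{4096}{29423} = - \frac{4344451823}{31207504950}$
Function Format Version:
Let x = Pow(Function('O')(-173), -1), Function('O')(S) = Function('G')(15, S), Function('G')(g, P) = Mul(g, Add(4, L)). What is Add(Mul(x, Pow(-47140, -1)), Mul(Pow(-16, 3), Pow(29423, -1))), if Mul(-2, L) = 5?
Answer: Rational(-4344451823, 31207504950) ≈ -0.13921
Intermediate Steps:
L = Rational(-5, 2) (L = Mul(Rational(-1, 2), 5) = Rational(-5, 2) ≈ -2.5000)
Function('G')(g, P) = Mul(Rational(3, 2), g) (Function('G')(g, P) = Mul(g, Add(4, Rational(-5, 2))) = Mul(g, Rational(3, 2)) = Mul(Rational(3, 2), g))
Function('O')(S) = Rational(45, 2) (Function('O')(S) = Mul(Rational(3, 2), 15) = Rational(45, 2))
x = Rational(2, 45) (x = Pow(Rational(45, 2), -1) = Rational(2, 45) ≈ 0.044444)
Add(Mul(x, Pow(-47140, -1)), Mul(Pow(-16, 3), Pow(29423, -1))) = Add(Mul(Rational(2, 45), Pow(-47140, -1)), Mul(Pow(-16, 3), Pow(29423, -1))) = Add(Mul(Rational(2, 45), Rational(-1, 47140)), Mul(-4096, Rational(1, 29423))) = Add(Rational(-1, 1060650), Rational(-4096, 29423)) = Rational(-4344451823, 31207504950)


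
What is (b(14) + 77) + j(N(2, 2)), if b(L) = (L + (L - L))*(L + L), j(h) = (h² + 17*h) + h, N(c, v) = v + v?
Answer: 557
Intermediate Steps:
N(c, v) = 2*v
j(h) = h² + 18*h
b(L) = 2*L² (b(L) = (L + 0)*(2*L) = L*(2*L) = 2*L²)
(b(14) + 77) + j(N(2, 2)) = (2*14² + 77) + (2*2)*(18 + 2*2) = (2*196 + 77) + 4*(18 + 4) = (392 + 77) + 4*22 = 469 + 88 = 557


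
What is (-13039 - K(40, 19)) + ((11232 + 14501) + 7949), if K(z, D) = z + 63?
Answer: 20540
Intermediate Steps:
K(z, D) = 63 + z
(-13039 - K(40, 19)) + ((11232 + 14501) + 7949) = (-13039 - (63 + 40)) + ((11232 + 14501) + 7949) = (-13039 - 1*103) + (25733 + 7949) = (-13039 - 103) + 33682 = -13142 + 33682 = 20540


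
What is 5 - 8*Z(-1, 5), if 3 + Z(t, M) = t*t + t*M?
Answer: 61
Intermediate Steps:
Z(t, M) = -3 + t**2 + M*t (Z(t, M) = -3 + (t*t + t*M) = -3 + (t**2 + M*t) = -3 + t**2 + M*t)
5 - 8*Z(-1, 5) = 5 - 8*(-3 + (-1)**2 + 5*(-1)) = 5 - 8*(-3 + 1 - 5) = 5 - 8*(-7) = 5 + 56 = 61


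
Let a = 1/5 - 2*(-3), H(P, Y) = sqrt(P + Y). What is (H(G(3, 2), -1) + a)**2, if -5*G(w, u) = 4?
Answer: 916/25 + 186*I*sqrt(5)/25 ≈ 36.64 + 16.636*I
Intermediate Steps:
G(w, u) = -4/5 (G(w, u) = -1/5*4 = -4/5)
a = 31/5 (a = 1/5 + 6 = 31/5 ≈ 6.2000)
(H(G(3, 2), -1) + a)**2 = (sqrt(-4/5 - 1) + 31/5)**2 = (sqrt(-9/5) + 31/5)**2 = (3*I*sqrt(5)/5 + 31/5)**2 = (31/5 + 3*I*sqrt(5)/5)**2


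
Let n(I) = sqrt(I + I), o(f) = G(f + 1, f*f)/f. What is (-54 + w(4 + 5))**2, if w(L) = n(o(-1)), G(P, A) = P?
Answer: 2916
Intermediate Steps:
o(f) = (1 + f)/f (o(f) = (f + 1)/f = (1 + f)/f)
n(I) = sqrt(2)*sqrt(I) (n(I) = sqrt(2*I) = sqrt(2)*sqrt(I))
w(L) = 0 (w(L) = sqrt(2)*sqrt((1 - 1)/(-1)) = sqrt(2)*sqrt(-1*0) = sqrt(2)*sqrt(0) = sqrt(2)*0 = 0)
(-54 + w(4 + 5))**2 = (-54 + 0)**2 = (-54)**2 = 2916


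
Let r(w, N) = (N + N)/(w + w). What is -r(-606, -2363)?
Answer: -2363/606 ≈ -3.8993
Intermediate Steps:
r(w, N) = N/w (r(w, N) = (2*N)/((2*w)) = (2*N)*(1/(2*w)) = N/w)
-r(-606, -2363) = -(-2363)/(-606) = -(-2363)*(-1)/606 = -1*2363/606 = -2363/606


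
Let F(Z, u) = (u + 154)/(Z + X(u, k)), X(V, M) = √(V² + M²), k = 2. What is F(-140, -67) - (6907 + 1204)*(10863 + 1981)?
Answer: -1573812284368/15107 - 87*√4493/15107 ≈ -1.0418e+8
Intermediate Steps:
X(V, M) = √(M² + V²)
F(Z, u) = (154 + u)/(Z + √(4 + u²)) (F(Z, u) = (u + 154)/(Z + √(2² + u²)) = (154 + u)/(Z + √(4 + u²)))
F(-140, -67) - (6907 + 1204)*(10863 + 1981) = (154 - 67)/(-140 + √(4 + (-67)²)) - (6907 + 1204)*(10863 + 1981) = 87/(-140 + √(4 + 4489)) - 8111*12844 = 87/(-140 + √4493) - 1*104177684 = 87/(-140 + √4493) - 104177684 = -104177684 + 87/(-140 + √4493)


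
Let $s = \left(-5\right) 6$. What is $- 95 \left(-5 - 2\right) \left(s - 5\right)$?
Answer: $-23275$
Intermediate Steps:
$s = -30$
$- 95 \left(-5 - 2\right) \left(s - 5\right) = - 95 \left(-5 - 2\right) \left(-30 - 5\right) = - 95 \left(\left(-7\right) \left(-35\right)\right) = \left(-95\right) 245 = -23275$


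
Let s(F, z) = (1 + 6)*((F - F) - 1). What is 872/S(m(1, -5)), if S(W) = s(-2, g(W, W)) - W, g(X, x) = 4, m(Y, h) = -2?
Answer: -872/5 ≈ -174.40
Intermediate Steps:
s(F, z) = -7 (s(F, z) = 7*(0 - 1) = 7*(-1) = -7)
S(W) = -7 - W
872/S(m(1, -5)) = 872/(-7 - 1*(-2)) = 872/(-7 + 2) = 872/(-5) = 872*(-⅕) = -872/5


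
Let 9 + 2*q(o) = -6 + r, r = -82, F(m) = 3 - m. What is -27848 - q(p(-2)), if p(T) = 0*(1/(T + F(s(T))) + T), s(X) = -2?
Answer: -55599/2 ≈ -27800.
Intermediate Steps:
p(T) = 0 (p(T) = 0*(1/(T + (3 - 1*(-2))) + T) = 0*(1/(T + (3 + 2)) + T) = 0*(1/(T + 5) + T) = 0*(1/(5 + T) + T) = 0*(T + 1/(5 + T)) = 0)
q(o) = -97/2 (q(o) = -9/2 + (-6 - 82)/2 = -9/2 + (1/2)*(-88) = -9/2 - 44 = -97/2)
-27848 - q(p(-2)) = -27848 - 1*(-97/2) = -27848 + 97/2 = -55599/2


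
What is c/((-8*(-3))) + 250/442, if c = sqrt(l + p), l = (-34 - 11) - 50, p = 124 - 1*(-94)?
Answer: 125/221 + sqrt(123)/24 ≈ 1.0277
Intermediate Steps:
p = 218 (p = 124 + 94 = 218)
l = -95 (l = -45 - 50 = -95)
c = sqrt(123) (c = sqrt(-95 + 218) = sqrt(123) ≈ 11.091)
c/((-8*(-3))) + 250/442 = sqrt(123)/((-8*(-3))) + 250/442 = sqrt(123)/24 + 250*(1/442) = sqrt(123)*(1/24) + 125/221 = sqrt(123)/24 + 125/221 = 125/221 + sqrt(123)/24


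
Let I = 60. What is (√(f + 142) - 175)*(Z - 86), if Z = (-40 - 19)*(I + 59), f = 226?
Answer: 1243725 - 28428*√23 ≈ 1.1074e+6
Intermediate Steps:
Z = -7021 (Z = (-40 - 19)*(60 + 59) = -59*119 = -7021)
(√(f + 142) - 175)*(Z - 86) = (√(226 + 142) - 175)*(-7021 - 86) = (√368 - 175)*(-7107) = (4*√23 - 175)*(-7107) = (-175 + 4*√23)*(-7107) = 1243725 - 28428*√23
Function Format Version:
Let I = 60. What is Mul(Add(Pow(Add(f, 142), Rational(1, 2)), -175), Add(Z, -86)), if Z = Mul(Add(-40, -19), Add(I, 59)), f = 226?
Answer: Add(1243725, Mul(-28428, Pow(23, Rational(1, 2)))) ≈ 1.1074e+6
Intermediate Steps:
Z = -7021 (Z = Mul(Add(-40, -19), Add(60, 59)) = Mul(-59, 119) = -7021)
Mul(Add(Pow(Add(f, 142), Rational(1, 2)), -175), Add(Z, -86)) = Mul(Add(Pow(Add(226, 142), Rational(1, 2)), -175), Add(-7021, -86)) = Mul(Add(Pow(368, Rational(1, 2)), -175), -7107) = Mul(Add(Mul(4, Pow(23, Rational(1, 2))), -175), -7107) = Mul(Add(-175, Mul(4, Pow(23, Rational(1, 2)))), -7107) = Add(1243725, Mul(-28428, Pow(23, Rational(1, 2))))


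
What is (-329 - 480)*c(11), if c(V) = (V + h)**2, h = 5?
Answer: -207104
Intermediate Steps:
c(V) = (5 + V)**2 (c(V) = (V + 5)**2 = (5 + V)**2)
(-329 - 480)*c(11) = (-329 - 480)*(5 + 11)**2 = -809*16**2 = -809*256 = -207104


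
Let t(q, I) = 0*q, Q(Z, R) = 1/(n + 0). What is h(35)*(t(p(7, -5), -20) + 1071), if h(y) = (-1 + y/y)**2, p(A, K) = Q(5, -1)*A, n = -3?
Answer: 0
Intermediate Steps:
Q(Z, R) = -1/3 (Q(Z, R) = 1/(-3 + 0) = 1/(-3) = -1/3)
p(A, K) = -A/3
t(q, I) = 0
h(y) = 0 (h(y) = (-1 + 1)**2 = 0**2 = 0)
h(35)*(t(p(7, -5), -20) + 1071) = 0*(0 + 1071) = 0*1071 = 0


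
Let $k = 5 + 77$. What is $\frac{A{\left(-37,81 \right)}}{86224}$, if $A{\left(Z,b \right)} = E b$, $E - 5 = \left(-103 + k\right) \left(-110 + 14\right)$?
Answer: $\frac{163701}{86224} \approx 1.8986$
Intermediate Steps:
$k = 82$
$E = 2021$ ($E = 5 + \left(-103 + 82\right) \left(-110 + 14\right) = 5 - -2016 = 5 + 2016 = 2021$)
$A{\left(Z,b \right)} = 2021 b$
$\frac{A{\left(-37,81 \right)}}{86224} = \frac{2021 \cdot 81}{86224} = 163701 \cdot \frac{1}{86224} = \frac{163701}{86224}$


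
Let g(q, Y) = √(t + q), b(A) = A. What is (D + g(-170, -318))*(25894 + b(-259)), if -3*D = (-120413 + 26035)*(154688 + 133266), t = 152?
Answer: 232223385719540 + 76905*I*√2 ≈ 2.3222e+14 + 1.0876e+5*I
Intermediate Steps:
g(q, Y) = √(152 + q)
D = 27176522612/3 (D = -(-120413 + 26035)*(154688 + 133266)/3 = -(-94378)*287954/3 = -⅓*(-27176522612) = 27176522612/3 ≈ 9.0588e+9)
(D + g(-170, -318))*(25894 + b(-259)) = (27176522612/3 + √(152 - 170))*(25894 - 259) = (27176522612/3 + √(-18))*25635 = (27176522612/3 + 3*I*√2)*25635 = 232223385719540 + 76905*I*√2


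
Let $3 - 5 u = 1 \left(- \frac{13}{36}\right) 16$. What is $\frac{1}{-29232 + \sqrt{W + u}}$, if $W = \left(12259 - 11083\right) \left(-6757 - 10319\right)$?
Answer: $- \frac{1315440}{39356603921} - \frac{111 i \sqrt{3300445}}{39356603921} \approx -3.3424 \cdot 10^{-5} - 5.1238 \cdot 10^{-6} i$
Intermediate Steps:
$W = -20081376$ ($W = 1176 \left(-17076\right) = -20081376$)
$u = \frac{79}{45}$ ($u = \frac{3}{5} - \frac{1 \left(- \frac{13}{36}\right) 16}{5} = \frac{3}{5} - \frac{\left(- \frac{13}{36}\right) 16}{5} = \frac{3}{5} - - \frac{52}{45} = \frac{3}{5} + \frac{52}{45} = \frac{79}{45} \approx 1.7556$)
$\frac{1}{-29232 + \sqrt{W + u}} = \frac{1}{-29232 + \sqrt{-20081376 + \frac{79}{45}}} = \frac{1}{-29232 + \sqrt{- \frac{903661841}{45}}} = \frac{1}{-29232 + \frac{37 i \sqrt{3300445}}{15}}$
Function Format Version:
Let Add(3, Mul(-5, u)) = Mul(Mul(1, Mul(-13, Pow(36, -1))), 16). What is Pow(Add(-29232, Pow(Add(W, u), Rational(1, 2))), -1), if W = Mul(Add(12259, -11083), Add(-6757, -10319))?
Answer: Add(Rational(-1315440, 39356603921), Mul(Rational(-111, 39356603921), I, Pow(3300445, Rational(1, 2)))) ≈ Add(-3.3424e-5, Mul(-5.1238e-6, I))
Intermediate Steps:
W = -20081376 (W = Mul(1176, -17076) = -20081376)
u = Rational(79, 45) (u = Add(Rational(3, 5), Mul(Rational(-1, 5), Mul(Mul(1, Mul(-13, Pow(36, -1))), 16))) = Add(Rational(3, 5), Mul(Rational(-1, 5), Mul(Mul(1, Mul(-13, Rational(1, 36))), 16))) = Add(Rational(3, 5), Mul(Rational(-1, 5), Mul(Mul(1, Rational(-13, 36)), 16))) = Add(Rational(3, 5), Mul(Rational(-1, 5), Mul(Rational(-13, 36), 16))) = Add(Rational(3, 5), Mul(Rational(-1, 5), Rational(-52, 9))) = Add(Rational(3, 5), Rational(52, 45)) = Rational(79, 45) ≈ 1.7556)
Pow(Add(-29232, Pow(Add(W, u), Rational(1, 2))), -1) = Pow(Add(-29232, Pow(Add(-20081376, Rational(79, 45)), Rational(1, 2))), -1) = Pow(Add(-29232, Pow(Rational(-903661841, 45), Rational(1, 2))), -1) = Pow(Add(-29232, Mul(Rational(37, 15), I, Pow(3300445, Rational(1, 2)))), -1)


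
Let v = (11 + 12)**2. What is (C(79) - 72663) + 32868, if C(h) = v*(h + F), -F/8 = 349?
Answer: -1474972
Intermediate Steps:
F = -2792 (F = -8*349 = -2792)
v = 529 (v = 23**2 = 529)
C(h) = -1476968 + 529*h (C(h) = 529*(h - 2792) = 529*(-2792 + h) = -1476968 + 529*h)
(C(79) - 72663) + 32868 = ((-1476968 + 529*79) - 72663) + 32868 = ((-1476968 + 41791) - 72663) + 32868 = (-1435177 - 72663) + 32868 = -1507840 + 32868 = -1474972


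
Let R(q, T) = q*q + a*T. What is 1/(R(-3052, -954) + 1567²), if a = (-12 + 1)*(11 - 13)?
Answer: 1/11749205 ≈ 8.5112e-8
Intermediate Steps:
a = 22 (a = -11*(-2) = 22)
R(q, T) = q² + 22*T (R(q, T) = q*q + 22*T = q² + 22*T)
1/(R(-3052, -954) + 1567²) = 1/(((-3052)² + 22*(-954)) + 1567²) = 1/((9314704 - 20988) + 2455489) = 1/(9293716 + 2455489) = 1/11749205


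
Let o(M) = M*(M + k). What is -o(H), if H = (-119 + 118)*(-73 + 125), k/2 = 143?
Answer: 12168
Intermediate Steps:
k = 286 (k = 2*143 = 286)
H = -52 (H = -1*52 = -52)
o(M) = M*(286 + M) (o(M) = M*(M + 286) = M*(286 + M))
-o(H) = -(-52)*(286 - 52) = -(-52)*234 = -1*(-12168) = 12168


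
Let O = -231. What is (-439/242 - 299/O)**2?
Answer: 6974881/25826724 ≈ 0.27006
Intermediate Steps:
(-439/242 - 299/O)**2 = (-439/242 - 299/(-231))**2 = (-439*1/242 - 299*(-1/231))**2 = (-439/242 + 299/231)**2 = (-2641/5082)**2 = 6974881/25826724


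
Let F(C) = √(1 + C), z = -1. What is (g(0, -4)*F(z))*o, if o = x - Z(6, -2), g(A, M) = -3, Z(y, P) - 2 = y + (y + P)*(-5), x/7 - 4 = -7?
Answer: 0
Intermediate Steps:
x = -21 (x = 28 + 7*(-7) = 28 - 49 = -21)
Z(y, P) = 2 - 5*P - 4*y (Z(y, P) = 2 + (y + (y + P)*(-5)) = 2 + (y + (P + y)*(-5)) = 2 + (y + (-5*P - 5*y)) = 2 + (-5*P - 4*y) = 2 - 5*P - 4*y)
o = -9 (o = -21 - (2 - 5*(-2) - 4*6) = -21 - (2 + 10 - 24) = -21 - 1*(-12) = -21 + 12 = -9)
(g(0, -4)*F(z))*o = -3*√(1 - 1)*(-9) = -3*√0*(-9) = -3*0*(-9) = 0*(-9) = 0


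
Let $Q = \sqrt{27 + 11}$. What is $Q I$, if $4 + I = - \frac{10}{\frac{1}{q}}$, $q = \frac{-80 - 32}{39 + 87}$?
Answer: $\frac{44 \sqrt{38}}{9} \approx 30.137$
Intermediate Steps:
$q = - \frac{8}{9}$ ($q = - \frac{112}{126} = \left(-112\right) \frac{1}{126} = - \frac{8}{9} \approx -0.88889$)
$Q = \sqrt{38} \approx 6.1644$
$I = \frac{44}{9}$ ($I = -4 - \frac{10}{\frac{1}{- \frac{8}{9}}} = -4 - \frac{10}{- \frac{9}{8}} = -4 - - \frac{80}{9} = -4 + \frac{80}{9} = \frac{44}{9} \approx 4.8889$)
$Q I = \sqrt{38} \cdot \frac{44}{9} = \frac{44 \sqrt{38}}{9}$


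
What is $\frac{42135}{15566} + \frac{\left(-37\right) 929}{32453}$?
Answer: $\frac{832357037}{505163398} \approx 1.6477$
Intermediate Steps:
$\frac{42135}{15566} + \frac{\left(-37\right) 929}{32453} = 42135 \cdot \frac{1}{15566} - \frac{34373}{32453} = \frac{42135}{15566} - \frac{34373}{32453} = \frac{832357037}{505163398}$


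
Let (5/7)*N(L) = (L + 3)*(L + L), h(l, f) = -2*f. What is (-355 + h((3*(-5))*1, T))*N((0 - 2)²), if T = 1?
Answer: -139944/5 ≈ -27989.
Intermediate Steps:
N(L) = 14*L*(3 + L)/5 (N(L) = 7*((L + 3)*(L + L))/5 = 7*((3 + L)*(2*L))/5 = 7*(2*L*(3 + L))/5 = 14*L*(3 + L)/5)
(-355 + h((3*(-5))*1, T))*N((0 - 2)²) = (-355 - 2*1)*(14*(0 - 2)²*(3 + (0 - 2)²)/5) = (-355 - 2)*((14/5)*(-2)²*(3 + (-2)²)) = -4998*4*(3 + 4)/5 = -4998*4*7/5 = -357*392/5 = -139944/5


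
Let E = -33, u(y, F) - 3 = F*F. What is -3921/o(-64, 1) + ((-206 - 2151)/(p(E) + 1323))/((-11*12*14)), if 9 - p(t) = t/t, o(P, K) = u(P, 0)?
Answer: -3214809859/2459688 ≈ -1307.0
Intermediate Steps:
u(y, F) = 3 + F**2 (u(y, F) = 3 + F*F = 3 + F**2)
o(P, K) = 3 (o(P, K) = 3 + 0**2 = 3 + 0 = 3)
p(t) = 8 (p(t) = 9 - t/t = 9 - 1*1 = 9 - 1 = 8)
-3921/o(-64, 1) + ((-206 - 2151)/(p(E) + 1323))/((-11*12*14)) = -3921/3 + ((-206 - 2151)/(8 + 1323))/((-11*12*14)) = -3921*1/3 + (-2357/1331)/((-132*14)) = -1307 - 2357*1/1331/(-1848) = -1307 - 2357/1331*(-1/1848) = -1307 + 2357/2459688 = -3214809859/2459688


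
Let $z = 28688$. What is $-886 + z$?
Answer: $27802$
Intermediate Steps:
$-886 + z = -886 + 28688 = 27802$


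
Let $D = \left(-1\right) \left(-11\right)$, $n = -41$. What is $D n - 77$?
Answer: $-528$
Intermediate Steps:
$D = 11$
$D n - 77 = 11 \left(-41\right) - 77 = -451 - 77 = -528$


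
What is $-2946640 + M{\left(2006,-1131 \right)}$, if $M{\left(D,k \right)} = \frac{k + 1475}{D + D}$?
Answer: $- \frac{2955479834}{1003} \approx -2.9466 \cdot 10^{6}$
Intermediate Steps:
$M{\left(D,k \right)} = \frac{1475 + k}{2 D}$
$-2946640 + M{\left(2006,-1131 \right)} = -2946640 + \frac{1475 - 1131}{2 \cdot 2006} = -2946640 + \frac{1}{2} \cdot \frac{1}{2006} \cdot 344 = -2946640 + \frac{86}{1003} = - \frac{2955479834}{1003}$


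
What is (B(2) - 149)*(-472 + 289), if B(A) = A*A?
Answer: 26535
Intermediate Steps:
B(A) = A**2
(B(2) - 149)*(-472 + 289) = (2**2 - 149)*(-472 + 289) = (4 - 149)*(-183) = -145*(-183) = 26535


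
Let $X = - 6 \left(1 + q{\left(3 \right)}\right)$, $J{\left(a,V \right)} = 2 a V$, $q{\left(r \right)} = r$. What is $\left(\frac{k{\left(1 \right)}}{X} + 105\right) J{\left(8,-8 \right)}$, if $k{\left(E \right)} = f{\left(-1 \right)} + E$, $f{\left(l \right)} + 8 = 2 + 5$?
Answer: $-13440$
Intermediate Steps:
$f{\left(l \right)} = -1$ ($f{\left(l \right)} = -8 + \left(2 + 5\right) = -8 + 7 = -1$)
$J{\left(a,V \right)} = 2 V a$
$X = -24$ ($X = - 6 \left(1 + 3\right) = \left(-6\right) 4 = -24$)
$k{\left(E \right)} = -1 + E$
$\left(\frac{k{\left(1 \right)}}{X} + 105\right) J{\left(8,-8 \right)} = \left(\frac{-1 + 1}{-24} + 105\right) 2 \left(-8\right) 8 = \left(0 \left(- \frac{1}{24}\right) + 105\right) \left(-128\right) = \left(0 + 105\right) \left(-128\right) = 105 \left(-128\right) = -13440$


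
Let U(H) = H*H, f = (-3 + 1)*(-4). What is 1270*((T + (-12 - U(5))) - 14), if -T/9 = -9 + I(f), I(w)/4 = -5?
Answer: 266700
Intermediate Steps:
f = 8 (f = -2*(-4) = 8)
I(w) = -20 (I(w) = 4*(-5) = -20)
U(H) = H**2
T = 261 (T = -9*(-9 - 20) = -9*(-29) = 261)
1270*((T + (-12 - U(5))) - 14) = 1270*((261 + (-12 - 1*5**2)) - 14) = 1270*((261 + (-12 - 1*25)) - 14) = 1270*((261 + (-12 - 25)) - 14) = 1270*((261 - 37) - 14) = 1270*(224 - 14) = 1270*210 = 266700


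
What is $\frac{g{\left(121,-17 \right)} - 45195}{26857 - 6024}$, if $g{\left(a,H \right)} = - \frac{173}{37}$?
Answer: $- \frac{1672388}{770821} \approx -2.1696$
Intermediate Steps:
$g{\left(a,H \right)} = - \frac{173}{37}$ ($g{\left(a,H \right)} = \left(-173\right) \frac{1}{37} = - \frac{173}{37}$)
$\frac{g{\left(121,-17 \right)} - 45195}{26857 - 6024} = \frac{- \frac{173}{37} - 45195}{26857 - 6024} = - \frac{1672388}{37 \cdot 20833} = \left(- \frac{1672388}{37}\right) \frac{1}{20833} = - \frac{1672388}{770821}$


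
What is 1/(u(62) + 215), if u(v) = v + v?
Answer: 1/339 ≈ 0.0029499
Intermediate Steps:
u(v) = 2*v
1/(u(62) + 215) = 1/(2*62 + 215) = 1/(124 + 215) = 1/339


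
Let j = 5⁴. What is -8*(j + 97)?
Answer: -5776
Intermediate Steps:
j = 625
-8*(j + 97) = -8*(625 + 97) = -8*722 = -5776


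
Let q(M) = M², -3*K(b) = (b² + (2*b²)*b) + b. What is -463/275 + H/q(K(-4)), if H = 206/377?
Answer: -1174124203/697525400 ≈ -1.6833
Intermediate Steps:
K(b) = -2*b³/3 - b/3 - b²/3 (K(b) = -((b² + (2*b²)*b) + b)/3 = -((b² + 2*b³) + b)/3 = -(b + b² + 2*b³)/3 = -2*b³/3 - b/3 - b²/3)
H = 206/377 (H = 206*(1/377) = 206/377 ≈ 0.54642)
-463/275 + H/q(K(-4)) = -463/275 + 206/(377*((-⅓*(-4)*(1 - 4 + 2*(-4)²))²)) = -463*1/275 + 206/(377*((-⅓*(-4)*(1 - 4 + 2*16))²)) = -463/275 + 206/(377*((-⅓*(-4)*(1 - 4 + 32))²)) = -463/275 + 206/(377*((-⅓*(-4)*29)²)) = -463/275 + 206/(377*((116/3)²)) = -463/275 + 206/(377*(13456/9)) = -463/275 + (206/377)*(9/13456) = -463/275 + 927/2536456 = -1174124203/697525400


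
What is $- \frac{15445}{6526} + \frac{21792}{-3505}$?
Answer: $- \frac{196349317}{22873630} \approx -8.5841$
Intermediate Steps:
$- \frac{15445}{6526} + \frac{21792}{-3505} = \left(-15445\right) \frac{1}{6526} + 21792 \left(- \frac{1}{3505}\right) = - \frac{15445}{6526} - \frac{21792}{3505} = - \frac{196349317}{22873630}$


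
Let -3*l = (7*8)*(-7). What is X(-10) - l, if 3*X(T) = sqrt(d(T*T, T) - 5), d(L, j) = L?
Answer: -392/3 + sqrt(95)/3 ≈ -127.42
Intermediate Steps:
X(T) = sqrt(-5 + T**2)/3 (X(T) = sqrt(T*T - 5)/3 = sqrt(T**2 - 5)/3 = sqrt(-5 + T**2)/3)
l = 392/3 (l = -7*8*(-7)/3 = -56*(-7)/3 = -1/3*(-392) = 392/3 ≈ 130.67)
X(-10) - l = sqrt(-5 + (-10)**2)/3 - 1*392/3 = sqrt(-5 + 100)/3 - 392/3 = sqrt(95)/3 - 392/3 = -392/3 + sqrt(95)/3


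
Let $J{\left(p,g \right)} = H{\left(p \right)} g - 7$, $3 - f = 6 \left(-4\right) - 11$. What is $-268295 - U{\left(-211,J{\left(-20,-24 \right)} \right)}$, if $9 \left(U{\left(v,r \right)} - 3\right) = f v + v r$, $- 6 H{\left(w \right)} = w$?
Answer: $- \frac{2425021}{9} \approx -2.6945 \cdot 10^{5}$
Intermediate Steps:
$H{\left(w \right)} = - \frac{w}{6}$
$f = 38$ ($f = 3 - \left(6 \left(-4\right) - 11\right) = 3 - \left(-24 - 11\right) = 3 - -35 = 3 + 35 = 38$)
$J{\left(p,g \right)} = -7 - \frac{g p}{6}$ ($J{\left(p,g \right)} = - \frac{p}{6} g - 7 = - \frac{g p}{6} - 7 = -7 - \frac{g p}{6}$)
$U{\left(v,r \right)} = 3 + \frac{38 v}{9} + \frac{r v}{9}$ ($U{\left(v,r \right)} = 3 + \frac{38 v + v r}{9} = 3 + \frac{38 v + r v}{9} = 3 + \left(\frac{38 v}{9} + \frac{r v}{9}\right) = 3 + \frac{38 v}{9} + \frac{r v}{9}$)
$-268295 - U{\left(-211,J{\left(-20,-24 \right)} \right)} = -268295 - \left(3 + \frac{38}{9} \left(-211\right) + \frac{1}{9} \left(-7 - \left(-4\right) \left(-20\right)\right) \left(-211\right)\right) = -268295 - \left(3 - \frac{8018}{9} + \frac{1}{9} \left(-7 - 80\right) \left(-211\right)\right) = -268295 - \left(3 - \frac{8018}{9} + \frac{1}{9} \left(-87\right) \left(-211\right)\right) = -268295 - \left(3 - \frac{8018}{9} + \frac{6119}{3}\right) = -268295 - \frac{10366}{9} = - \frac{2425021}{9}$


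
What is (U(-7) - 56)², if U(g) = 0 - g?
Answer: 2401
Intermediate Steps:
U(g) = -g
(U(-7) - 56)² = (-1*(-7) - 56)² = (7 - 56)² = (-49)² = 2401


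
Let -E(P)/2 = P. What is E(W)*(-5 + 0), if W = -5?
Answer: -50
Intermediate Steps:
E(P) = -2*P
E(W)*(-5 + 0) = (-2*(-5))*(-5 + 0) = 10*(-5) = -50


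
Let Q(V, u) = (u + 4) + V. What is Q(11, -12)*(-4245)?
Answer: -12735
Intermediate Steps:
Q(V, u) = 4 + V + u (Q(V, u) = (4 + u) + V = 4 + V + u)
Q(11, -12)*(-4245) = (4 + 11 - 12)*(-4245) = 3*(-4245) = -12735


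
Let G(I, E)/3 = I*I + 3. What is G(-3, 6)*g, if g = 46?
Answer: 1656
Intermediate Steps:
G(I, E) = 9 + 3*I² (G(I, E) = 3*(I*I + 3) = 3*(I² + 3) = 3*(3 + I²) = 9 + 3*I²)
G(-3, 6)*g = (9 + 3*(-3)²)*46 = (9 + 3*9)*46 = (9 + 27)*46 = 36*46 = 1656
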